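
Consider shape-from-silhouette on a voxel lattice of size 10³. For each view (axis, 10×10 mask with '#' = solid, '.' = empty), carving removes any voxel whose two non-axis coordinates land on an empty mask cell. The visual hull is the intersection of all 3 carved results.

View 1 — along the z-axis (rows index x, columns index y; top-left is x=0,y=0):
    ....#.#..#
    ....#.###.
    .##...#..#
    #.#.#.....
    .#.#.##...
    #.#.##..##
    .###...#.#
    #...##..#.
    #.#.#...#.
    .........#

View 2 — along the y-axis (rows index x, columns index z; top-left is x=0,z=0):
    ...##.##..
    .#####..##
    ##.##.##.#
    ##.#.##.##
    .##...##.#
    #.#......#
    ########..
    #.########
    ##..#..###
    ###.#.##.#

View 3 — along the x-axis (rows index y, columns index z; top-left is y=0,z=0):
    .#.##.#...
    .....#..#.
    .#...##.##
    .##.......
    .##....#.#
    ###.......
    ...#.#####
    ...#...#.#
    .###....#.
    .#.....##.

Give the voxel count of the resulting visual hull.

start: 10×10×10 = 1000 voxels
step 1: project along z, AND mask (38/100) → |grid| = 380
step 2: project along y, AND mask (63/100) → |grid| = 234
step 3: project along x, AND mask (36/100) → |grid| = 83

remaining voxels: 83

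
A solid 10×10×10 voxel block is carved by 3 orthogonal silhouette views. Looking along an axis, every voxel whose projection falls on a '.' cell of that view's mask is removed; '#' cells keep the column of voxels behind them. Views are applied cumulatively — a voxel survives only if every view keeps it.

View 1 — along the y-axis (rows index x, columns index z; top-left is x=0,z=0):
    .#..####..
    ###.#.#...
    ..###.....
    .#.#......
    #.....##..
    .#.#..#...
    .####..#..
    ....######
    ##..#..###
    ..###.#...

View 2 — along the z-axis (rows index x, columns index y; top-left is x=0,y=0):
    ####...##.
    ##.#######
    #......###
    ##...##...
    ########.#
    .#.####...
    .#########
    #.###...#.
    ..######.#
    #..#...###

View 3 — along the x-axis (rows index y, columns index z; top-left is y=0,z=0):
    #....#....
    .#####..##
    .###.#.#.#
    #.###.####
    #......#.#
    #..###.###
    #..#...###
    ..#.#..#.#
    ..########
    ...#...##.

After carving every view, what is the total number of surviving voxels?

before carving: 1000 voxels (10×10×10)
[1] y-view keeps 42 columns → grid now 420
[2] z-view keeps 63 columns → grid now 274
[3] x-view keeps 53 columns → grid now 142

remaining voxels: 142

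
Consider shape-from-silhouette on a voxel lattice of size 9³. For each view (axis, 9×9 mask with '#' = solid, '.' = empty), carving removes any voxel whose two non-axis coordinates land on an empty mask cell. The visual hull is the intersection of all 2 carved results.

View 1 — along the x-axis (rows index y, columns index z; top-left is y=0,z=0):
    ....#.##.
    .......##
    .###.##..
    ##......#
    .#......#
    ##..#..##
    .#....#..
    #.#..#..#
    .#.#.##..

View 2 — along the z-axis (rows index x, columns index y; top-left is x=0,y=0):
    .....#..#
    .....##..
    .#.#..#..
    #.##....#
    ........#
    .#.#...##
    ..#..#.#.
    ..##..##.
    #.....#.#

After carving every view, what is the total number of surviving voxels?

remaining voxels: 92

start: 9×9×9 = 729 voxels
V1 x: intersect with YZ mask (30 set) -- 270 left
V2 z: intersect with XY mask (26 set) -- 92 left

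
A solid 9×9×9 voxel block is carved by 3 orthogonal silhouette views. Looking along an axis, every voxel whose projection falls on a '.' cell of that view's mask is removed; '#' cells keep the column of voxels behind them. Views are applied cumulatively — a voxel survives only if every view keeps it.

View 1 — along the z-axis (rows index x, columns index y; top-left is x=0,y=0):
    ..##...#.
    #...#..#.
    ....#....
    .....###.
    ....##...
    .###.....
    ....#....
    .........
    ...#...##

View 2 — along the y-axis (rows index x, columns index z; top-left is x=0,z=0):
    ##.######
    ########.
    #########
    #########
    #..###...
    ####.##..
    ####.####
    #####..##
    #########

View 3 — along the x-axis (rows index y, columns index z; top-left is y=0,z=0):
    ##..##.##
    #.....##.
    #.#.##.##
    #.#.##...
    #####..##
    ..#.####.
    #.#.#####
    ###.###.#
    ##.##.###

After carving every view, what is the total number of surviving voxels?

full grid |V| = 729
V1 z: intersect with XY mask (19 set) -- 171 left
V2 y: intersect with XZ mask (68 set) -- 145 left
V3 x: intersect with YZ mask (52 set) -- 94 left

|visual hull| = 94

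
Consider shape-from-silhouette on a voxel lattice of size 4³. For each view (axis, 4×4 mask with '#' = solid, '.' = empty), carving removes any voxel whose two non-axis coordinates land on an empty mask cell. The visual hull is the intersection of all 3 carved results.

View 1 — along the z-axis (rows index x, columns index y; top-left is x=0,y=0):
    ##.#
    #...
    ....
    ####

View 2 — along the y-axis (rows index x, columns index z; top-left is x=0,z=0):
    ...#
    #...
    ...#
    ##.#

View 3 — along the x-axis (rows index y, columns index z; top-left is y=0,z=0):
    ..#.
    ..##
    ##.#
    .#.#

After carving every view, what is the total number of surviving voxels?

voxel count = 8

full grid |V| = 64
after view 1 [z-axis, 8 of 16 cells solid] → remaining = 32
after view 2 [y-axis, 6 of 16 cells solid] → remaining = 16
after view 3 [x-axis, 8 of 16 cells solid] → remaining = 8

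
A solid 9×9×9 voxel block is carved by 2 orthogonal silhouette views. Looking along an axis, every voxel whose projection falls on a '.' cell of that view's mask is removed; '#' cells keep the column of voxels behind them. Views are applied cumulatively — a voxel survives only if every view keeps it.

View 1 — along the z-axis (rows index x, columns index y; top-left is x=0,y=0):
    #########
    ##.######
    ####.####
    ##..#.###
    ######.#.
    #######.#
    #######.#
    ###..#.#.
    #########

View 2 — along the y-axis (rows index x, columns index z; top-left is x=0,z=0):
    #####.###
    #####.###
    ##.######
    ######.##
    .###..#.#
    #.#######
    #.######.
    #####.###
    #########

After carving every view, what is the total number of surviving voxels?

full grid |V| = 729
step 1: project along z, AND mask (68/81) → |grid| = 612
step 2: project along y, AND mask (69/81) → |grid| = 524

voxel count = 524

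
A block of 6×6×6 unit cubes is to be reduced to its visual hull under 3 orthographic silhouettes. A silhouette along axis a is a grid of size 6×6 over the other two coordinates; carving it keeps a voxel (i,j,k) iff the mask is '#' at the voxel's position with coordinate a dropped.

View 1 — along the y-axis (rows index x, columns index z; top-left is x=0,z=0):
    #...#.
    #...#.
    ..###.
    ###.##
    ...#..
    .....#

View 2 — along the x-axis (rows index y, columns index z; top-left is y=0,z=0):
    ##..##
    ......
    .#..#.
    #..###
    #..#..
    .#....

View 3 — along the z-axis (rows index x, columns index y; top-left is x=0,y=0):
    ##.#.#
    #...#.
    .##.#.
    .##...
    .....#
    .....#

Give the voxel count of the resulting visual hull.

before carving: 216 voxels (6×6×6)
V1 y: intersect with XZ mask (14 set) -- 84 left
V2 x: intersect with YZ mask (13 set) -- 32 left
V3 z: intersect with XY mask (13 set) -- 11 left

11 voxels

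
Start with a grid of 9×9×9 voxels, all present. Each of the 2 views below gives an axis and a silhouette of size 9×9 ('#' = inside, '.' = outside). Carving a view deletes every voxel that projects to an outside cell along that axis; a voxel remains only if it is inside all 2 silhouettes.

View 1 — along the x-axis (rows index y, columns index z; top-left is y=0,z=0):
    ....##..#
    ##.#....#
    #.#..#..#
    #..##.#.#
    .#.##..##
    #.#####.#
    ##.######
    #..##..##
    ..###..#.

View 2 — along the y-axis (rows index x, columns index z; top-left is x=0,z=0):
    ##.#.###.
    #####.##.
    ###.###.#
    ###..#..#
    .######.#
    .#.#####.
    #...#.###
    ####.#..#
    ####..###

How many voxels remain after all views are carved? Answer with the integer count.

start: 9×9×9 = 729 voxels
V1 x: intersect with YZ mask (45 set) -- 405 left
V2 y: intersect with XZ mask (56 set) -- 274 left

274 voxels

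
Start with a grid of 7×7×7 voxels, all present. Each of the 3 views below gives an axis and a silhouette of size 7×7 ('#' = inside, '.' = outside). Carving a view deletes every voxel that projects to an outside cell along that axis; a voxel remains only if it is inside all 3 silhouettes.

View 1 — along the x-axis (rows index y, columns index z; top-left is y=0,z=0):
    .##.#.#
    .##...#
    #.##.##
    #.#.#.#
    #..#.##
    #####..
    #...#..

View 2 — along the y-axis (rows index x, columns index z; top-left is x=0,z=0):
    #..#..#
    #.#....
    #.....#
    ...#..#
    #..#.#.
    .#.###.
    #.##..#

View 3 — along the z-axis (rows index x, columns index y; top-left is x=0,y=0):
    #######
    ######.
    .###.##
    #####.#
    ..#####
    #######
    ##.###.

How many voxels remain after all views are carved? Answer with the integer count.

before carving: 343 voxels (7×7×7)
after view 1 [x-axis, 27 of 49 cells solid] → remaining = 189
after view 2 [y-axis, 20 of 49 cells solid] → remaining = 81
after view 3 [z-axis, 41 of 49 cells solid] → remaining = 71

71 voxels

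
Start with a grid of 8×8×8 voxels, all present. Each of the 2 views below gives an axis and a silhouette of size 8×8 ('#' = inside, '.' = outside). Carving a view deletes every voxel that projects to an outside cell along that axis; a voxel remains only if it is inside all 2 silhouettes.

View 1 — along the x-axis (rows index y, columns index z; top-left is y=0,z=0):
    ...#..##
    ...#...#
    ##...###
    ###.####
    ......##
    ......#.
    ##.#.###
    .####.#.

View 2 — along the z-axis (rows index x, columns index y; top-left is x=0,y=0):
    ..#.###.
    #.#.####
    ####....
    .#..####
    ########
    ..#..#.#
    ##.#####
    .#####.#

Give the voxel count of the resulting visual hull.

|visual hull| = 159

start: 8×8×8 = 512 voxels
step 1: project along x, AND mask (31/64) → |grid| = 248
step 2: project along z, AND mask (43/64) → |grid| = 159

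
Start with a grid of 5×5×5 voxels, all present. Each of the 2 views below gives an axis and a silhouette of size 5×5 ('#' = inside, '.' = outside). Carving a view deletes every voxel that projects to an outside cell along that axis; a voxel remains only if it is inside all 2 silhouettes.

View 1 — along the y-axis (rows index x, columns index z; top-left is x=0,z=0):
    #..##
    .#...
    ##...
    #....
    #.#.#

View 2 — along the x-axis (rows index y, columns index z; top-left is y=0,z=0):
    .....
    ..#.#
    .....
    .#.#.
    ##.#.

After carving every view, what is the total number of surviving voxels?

start: 5×5×5 = 125 voxels
carve view 1 (along y, XZ-mask fill 10/25): 50 voxels remain
carve view 2 (along x, YZ-mask fill 7/25): 13 voxels remain

remaining voxels: 13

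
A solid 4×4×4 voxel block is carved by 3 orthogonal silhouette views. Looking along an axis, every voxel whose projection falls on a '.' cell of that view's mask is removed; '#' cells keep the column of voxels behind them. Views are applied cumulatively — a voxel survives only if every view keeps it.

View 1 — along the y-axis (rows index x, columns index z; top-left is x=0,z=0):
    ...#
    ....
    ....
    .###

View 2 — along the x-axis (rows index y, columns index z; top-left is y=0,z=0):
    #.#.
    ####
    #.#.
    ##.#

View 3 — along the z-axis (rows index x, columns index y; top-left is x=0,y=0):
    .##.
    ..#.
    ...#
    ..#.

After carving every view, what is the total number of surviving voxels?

remaining voxels: 2

initial block: 4^3 = 64
after view 1 [y-axis, 4 of 16 cells solid] → remaining = 16
after view 2 [x-axis, 11 of 16 cells solid] → remaining = 9
after view 3 [z-axis, 5 of 16 cells solid] → remaining = 2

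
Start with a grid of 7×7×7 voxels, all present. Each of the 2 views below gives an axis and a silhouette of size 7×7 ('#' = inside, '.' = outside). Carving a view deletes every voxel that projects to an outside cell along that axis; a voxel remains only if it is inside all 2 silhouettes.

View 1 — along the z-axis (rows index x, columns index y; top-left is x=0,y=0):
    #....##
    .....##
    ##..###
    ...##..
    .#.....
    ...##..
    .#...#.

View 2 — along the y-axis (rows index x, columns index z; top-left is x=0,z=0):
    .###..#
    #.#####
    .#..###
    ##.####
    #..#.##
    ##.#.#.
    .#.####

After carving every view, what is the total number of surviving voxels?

before carving: 343 voxels (7×7×7)
after view 1 [z-axis, 17 of 49 cells solid] → remaining = 119
after view 2 [y-axis, 33 of 49 cells solid] → remaining = 78

remaining voxels: 78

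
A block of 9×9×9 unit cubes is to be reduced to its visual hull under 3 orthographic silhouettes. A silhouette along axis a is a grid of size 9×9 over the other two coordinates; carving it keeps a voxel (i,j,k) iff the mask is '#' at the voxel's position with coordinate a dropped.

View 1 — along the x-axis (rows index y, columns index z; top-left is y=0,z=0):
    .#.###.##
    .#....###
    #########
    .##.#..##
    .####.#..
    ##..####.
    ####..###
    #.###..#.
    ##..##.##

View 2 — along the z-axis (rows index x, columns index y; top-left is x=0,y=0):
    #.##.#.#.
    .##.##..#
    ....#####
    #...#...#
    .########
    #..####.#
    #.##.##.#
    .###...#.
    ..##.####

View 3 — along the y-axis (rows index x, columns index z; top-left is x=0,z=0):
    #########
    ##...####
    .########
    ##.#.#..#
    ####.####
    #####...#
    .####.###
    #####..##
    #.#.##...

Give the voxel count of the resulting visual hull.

before carving: 729 voxels (9×9×9)
carve view 1 (along x, YZ-mask fill 53/81): 477 voxels remain
carve view 2 (along z, XY-mask fill 48/81): 289 voxels remain
carve view 3 (along y, XZ-mask fill 60/81): 221 voxels remain

voxel count = 221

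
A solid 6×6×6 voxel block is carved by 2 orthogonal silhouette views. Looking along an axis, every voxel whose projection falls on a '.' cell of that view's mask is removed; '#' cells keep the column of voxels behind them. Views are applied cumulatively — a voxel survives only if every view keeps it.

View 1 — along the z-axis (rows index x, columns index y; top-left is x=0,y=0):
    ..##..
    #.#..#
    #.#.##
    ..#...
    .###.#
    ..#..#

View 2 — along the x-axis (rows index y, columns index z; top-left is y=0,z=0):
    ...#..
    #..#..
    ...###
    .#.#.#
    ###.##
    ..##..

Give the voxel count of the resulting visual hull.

start: 6×6×6 = 216 voxels
V1 z: intersect with XY mask (16 set) -- 96 left
V2 x: intersect with YZ mask (16 set) -- 41 left

|visual hull| = 41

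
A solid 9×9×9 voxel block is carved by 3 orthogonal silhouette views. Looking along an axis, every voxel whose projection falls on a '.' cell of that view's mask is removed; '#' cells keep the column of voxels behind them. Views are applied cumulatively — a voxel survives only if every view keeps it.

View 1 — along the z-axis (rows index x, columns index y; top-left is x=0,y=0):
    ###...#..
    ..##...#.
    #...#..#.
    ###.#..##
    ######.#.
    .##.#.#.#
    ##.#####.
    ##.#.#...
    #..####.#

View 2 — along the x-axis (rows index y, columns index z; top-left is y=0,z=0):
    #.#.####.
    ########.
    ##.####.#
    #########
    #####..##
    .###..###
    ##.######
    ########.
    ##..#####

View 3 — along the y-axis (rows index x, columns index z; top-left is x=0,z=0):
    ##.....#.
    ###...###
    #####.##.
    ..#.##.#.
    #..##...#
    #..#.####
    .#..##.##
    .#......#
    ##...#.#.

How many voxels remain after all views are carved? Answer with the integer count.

remaining voxels: 163

start: 9×9×9 = 729 voxels
  1. axis=2 (XY plane), |mask|=45  ⇒  voxels=405
  2. axis=0 (YZ plane), |mask|=66  ⇒  voxels=329
  3. axis=1 (XZ plane), |mask|=41  ⇒  voxels=163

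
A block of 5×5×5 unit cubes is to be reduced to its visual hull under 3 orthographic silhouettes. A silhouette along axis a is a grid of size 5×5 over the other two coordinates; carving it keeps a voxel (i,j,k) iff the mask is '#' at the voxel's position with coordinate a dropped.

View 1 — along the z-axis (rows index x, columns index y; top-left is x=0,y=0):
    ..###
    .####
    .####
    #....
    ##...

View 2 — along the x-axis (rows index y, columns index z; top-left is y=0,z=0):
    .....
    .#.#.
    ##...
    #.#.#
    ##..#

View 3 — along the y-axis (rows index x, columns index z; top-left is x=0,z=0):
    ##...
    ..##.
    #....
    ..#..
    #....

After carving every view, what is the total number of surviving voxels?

initial block: 5^3 = 125
after view 1 [z-axis, 14 of 25 cells solid] → remaining = 70
after view 2 [x-axis, 10 of 25 cells solid] → remaining = 30
after view 3 [y-axis, 7 of 25 cells solid] → remaining = 10

voxel count = 10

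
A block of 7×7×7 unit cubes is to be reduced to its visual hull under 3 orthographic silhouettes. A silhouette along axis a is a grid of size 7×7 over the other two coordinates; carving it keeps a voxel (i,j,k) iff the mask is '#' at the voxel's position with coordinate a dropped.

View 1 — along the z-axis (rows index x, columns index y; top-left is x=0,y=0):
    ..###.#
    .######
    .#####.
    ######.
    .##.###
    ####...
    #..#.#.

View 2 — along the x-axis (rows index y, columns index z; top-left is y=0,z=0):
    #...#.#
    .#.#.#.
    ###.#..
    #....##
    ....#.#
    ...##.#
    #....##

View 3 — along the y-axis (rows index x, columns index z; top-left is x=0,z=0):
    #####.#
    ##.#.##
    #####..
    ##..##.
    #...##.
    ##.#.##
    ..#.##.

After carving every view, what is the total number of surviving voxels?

initial block: 7^3 = 343
step 1: project along z, AND mask (33/49) → |grid| = 231
step 2: project along x, AND mask (21/49) → |grid| = 100
step 3: project along y, AND mask (31/49) → |grid| = 65

voxel count = 65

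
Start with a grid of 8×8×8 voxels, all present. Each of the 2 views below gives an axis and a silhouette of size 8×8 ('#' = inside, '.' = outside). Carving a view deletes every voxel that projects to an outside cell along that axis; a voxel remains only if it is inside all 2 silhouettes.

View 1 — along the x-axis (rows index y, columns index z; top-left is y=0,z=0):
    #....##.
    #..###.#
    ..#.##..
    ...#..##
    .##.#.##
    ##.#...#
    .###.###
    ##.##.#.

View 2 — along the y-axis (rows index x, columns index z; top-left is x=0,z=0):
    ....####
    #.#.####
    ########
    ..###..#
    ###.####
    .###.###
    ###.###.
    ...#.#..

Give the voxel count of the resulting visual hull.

remaining voxels: 182

before carving: 512 voxels (8×8×8)
step 1: project along x, AND mask (34/64) → |grid| = 272
step 2: project along y, AND mask (43/64) → |grid| = 182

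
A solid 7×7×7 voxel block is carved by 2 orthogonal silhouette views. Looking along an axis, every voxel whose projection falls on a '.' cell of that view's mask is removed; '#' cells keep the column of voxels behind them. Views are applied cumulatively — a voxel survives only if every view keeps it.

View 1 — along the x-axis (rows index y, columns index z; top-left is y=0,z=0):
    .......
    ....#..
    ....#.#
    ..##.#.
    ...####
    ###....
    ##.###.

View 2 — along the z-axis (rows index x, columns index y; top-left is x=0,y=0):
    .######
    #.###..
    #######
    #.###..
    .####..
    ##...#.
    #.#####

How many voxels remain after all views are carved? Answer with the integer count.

|visual hull| = 85

before carving: 343 voxels (7×7×7)
carve view 1 (along x, YZ-mask fill 18/49): 126 voxels remain
carve view 2 (along z, XY-mask fill 34/49): 85 voxels remain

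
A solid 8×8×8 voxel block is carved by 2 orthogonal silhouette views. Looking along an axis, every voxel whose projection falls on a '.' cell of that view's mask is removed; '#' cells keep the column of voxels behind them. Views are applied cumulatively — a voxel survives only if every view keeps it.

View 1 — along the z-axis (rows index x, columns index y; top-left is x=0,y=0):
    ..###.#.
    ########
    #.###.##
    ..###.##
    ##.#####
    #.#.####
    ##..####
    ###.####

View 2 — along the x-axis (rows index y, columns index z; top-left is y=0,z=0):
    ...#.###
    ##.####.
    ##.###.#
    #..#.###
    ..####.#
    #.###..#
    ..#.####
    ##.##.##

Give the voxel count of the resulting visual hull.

initial block: 8^3 = 512
[1] z-view keeps 49 columns → grid now 392
[2] x-view keeps 42 columns → grid now 256

|visual hull| = 256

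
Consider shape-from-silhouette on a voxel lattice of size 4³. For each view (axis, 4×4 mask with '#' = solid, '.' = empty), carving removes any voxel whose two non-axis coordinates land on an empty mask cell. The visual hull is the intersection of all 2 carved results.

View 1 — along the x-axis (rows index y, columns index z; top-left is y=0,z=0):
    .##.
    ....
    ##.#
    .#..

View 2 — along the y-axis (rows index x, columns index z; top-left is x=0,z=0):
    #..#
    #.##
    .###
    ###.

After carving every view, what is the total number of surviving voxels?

voxel count = 15

initial block: 4^3 = 64
after view 1 [x-axis, 6 of 16 cells solid] → remaining = 24
after view 2 [y-axis, 11 of 16 cells solid] → remaining = 15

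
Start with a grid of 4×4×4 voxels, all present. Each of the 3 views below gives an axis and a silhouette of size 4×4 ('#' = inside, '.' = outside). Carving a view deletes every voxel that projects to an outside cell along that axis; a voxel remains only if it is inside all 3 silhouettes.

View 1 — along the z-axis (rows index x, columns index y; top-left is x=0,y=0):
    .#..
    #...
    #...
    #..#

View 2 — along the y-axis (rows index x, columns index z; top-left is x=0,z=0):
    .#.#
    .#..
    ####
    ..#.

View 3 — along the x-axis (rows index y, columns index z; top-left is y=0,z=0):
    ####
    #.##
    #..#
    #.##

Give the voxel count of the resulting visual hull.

8 voxels

before carving: 64 voxels (4×4×4)
  1. axis=2 (XY plane), |mask|=5  ⇒  voxels=20
  2. axis=1 (XZ plane), |mask|=8  ⇒  voxels=9
  3. axis=0 (YZ plane), |mask|=12  ⇒  voxels=8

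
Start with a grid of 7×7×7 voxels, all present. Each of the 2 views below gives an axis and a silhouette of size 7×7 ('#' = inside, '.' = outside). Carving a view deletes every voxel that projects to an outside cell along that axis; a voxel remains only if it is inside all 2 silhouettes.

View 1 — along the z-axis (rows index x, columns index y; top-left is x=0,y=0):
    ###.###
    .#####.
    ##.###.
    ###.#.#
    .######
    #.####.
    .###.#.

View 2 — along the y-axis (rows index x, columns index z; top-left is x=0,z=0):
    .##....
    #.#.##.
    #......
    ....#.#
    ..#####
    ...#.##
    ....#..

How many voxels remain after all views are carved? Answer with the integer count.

start: 7×7×7 = 343 voxels
after view 1 [z-axis, 36 of 49 cells solid] → remaining = 252
after view 2 [y-axis, 18 of 49 cells solid] → remaining = 96

remaining voxels: 96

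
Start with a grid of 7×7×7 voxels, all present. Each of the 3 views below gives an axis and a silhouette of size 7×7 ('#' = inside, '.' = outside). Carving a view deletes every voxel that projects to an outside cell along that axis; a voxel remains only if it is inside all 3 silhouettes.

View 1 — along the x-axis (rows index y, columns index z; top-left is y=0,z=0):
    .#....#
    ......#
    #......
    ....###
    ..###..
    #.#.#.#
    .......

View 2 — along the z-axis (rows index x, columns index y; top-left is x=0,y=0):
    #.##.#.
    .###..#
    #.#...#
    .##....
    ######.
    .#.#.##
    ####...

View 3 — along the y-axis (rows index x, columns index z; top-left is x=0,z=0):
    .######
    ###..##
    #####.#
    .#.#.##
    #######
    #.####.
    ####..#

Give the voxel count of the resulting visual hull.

|visual hull| = 40

start: 7×7×7 = 343 voxels
carve view 1 (along x, YZ-mask fill 14/49): 98 voxels remain
carve view 2 (along z, XY-mask fill 27/49): 49 voxels remain
carve view 3 (along y, XZ-mask fill 38/49): 40 voxels remain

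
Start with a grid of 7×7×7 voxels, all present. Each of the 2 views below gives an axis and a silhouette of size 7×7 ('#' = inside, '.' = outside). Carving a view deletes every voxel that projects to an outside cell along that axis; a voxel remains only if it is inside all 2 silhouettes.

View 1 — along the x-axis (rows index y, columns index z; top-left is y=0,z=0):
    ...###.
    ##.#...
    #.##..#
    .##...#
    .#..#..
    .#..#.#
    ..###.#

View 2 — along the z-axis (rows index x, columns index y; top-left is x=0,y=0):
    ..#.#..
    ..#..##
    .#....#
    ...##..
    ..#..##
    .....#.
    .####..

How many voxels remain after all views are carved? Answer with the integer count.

full grid |V| = 343
carve view 1 (along x, YZ-mask fill 22/49): 154 voxels remain
carve view 2 (along z, XY-mask fill 17/49): 55 voxels remain

voxel count = 55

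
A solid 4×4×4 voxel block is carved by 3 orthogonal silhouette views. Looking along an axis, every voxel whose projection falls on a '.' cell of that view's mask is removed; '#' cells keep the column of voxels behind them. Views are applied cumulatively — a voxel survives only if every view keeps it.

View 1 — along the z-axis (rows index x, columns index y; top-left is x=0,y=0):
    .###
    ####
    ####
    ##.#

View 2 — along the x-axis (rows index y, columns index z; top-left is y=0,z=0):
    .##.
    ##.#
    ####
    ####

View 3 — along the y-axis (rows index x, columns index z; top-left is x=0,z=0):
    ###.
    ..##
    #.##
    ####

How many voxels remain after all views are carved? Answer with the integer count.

full grid |V| = 64
  1. axis=2 (XY plane), |mask|=14  ⇒  voxels=56
  2. axis=0 (YZ plane), |mask|=13  ⇒  voxels=46
  3. axis=1 (XZ plane), |mask|=12  ⇒  voxels=32

remaining voxels: 32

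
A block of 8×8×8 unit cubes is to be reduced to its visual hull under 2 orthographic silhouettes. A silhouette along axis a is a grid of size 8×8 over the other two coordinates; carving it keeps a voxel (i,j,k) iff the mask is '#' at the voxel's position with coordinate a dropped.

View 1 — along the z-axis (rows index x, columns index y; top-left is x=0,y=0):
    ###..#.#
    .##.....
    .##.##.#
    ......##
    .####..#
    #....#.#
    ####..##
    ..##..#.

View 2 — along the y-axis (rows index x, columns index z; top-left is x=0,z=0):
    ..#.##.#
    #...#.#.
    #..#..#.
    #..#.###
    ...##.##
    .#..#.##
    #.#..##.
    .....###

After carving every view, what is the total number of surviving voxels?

remaining voxels: 116

start: 8×8×8 = 512 voxels
V1 z: intersect with XY mask (31 set) -- 248 left
V2 y: intersect with XZ mask (30 set) -- 116 left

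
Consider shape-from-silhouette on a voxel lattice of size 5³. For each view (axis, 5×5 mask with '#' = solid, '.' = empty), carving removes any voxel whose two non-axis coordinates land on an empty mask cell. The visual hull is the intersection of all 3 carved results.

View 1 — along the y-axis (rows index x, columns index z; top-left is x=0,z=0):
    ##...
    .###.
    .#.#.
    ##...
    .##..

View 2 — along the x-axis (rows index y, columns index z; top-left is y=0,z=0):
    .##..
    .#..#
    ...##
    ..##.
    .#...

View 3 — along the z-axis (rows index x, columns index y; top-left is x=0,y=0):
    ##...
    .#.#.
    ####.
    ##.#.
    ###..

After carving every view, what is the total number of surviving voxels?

remaining voxels: 14

before carving: 125 voxels (5×5×5)
carve view 1 (along y, XZ-mask fill 11/25): 55 voxels remain
carve view 2 (along x, YZ-mask fill 9/25): 23 voxels remain
carve view 3 (along z, XY-mask fill 14/25): 14 voxels remain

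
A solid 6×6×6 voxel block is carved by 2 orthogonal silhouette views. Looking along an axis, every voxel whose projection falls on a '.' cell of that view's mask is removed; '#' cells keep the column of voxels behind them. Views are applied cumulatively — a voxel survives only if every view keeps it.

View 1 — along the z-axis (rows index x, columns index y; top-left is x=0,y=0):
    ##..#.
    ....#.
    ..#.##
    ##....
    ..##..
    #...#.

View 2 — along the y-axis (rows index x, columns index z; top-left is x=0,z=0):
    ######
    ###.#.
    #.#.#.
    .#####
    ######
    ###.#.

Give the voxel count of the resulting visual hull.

full grid |V| = 216
  1. axis=2 (XY plane), |mask|=13  ⇒  voxels=78
  2. axis=1 (XZ plane), |mask|=28  ⇒  voxels=61

|visual hull| = 61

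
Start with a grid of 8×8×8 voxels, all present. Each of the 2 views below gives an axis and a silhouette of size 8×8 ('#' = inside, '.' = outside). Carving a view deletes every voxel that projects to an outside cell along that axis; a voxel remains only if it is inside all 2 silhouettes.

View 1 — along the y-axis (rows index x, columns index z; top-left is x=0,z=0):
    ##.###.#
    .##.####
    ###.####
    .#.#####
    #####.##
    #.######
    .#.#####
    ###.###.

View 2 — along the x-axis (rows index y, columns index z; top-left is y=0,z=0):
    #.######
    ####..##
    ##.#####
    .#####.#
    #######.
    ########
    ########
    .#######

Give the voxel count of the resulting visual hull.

full grid |V| = 512
[1] y-view keeps 51 columns → grid now 408
[2] x-view keeps 56 columns → grid now 357

357 voxels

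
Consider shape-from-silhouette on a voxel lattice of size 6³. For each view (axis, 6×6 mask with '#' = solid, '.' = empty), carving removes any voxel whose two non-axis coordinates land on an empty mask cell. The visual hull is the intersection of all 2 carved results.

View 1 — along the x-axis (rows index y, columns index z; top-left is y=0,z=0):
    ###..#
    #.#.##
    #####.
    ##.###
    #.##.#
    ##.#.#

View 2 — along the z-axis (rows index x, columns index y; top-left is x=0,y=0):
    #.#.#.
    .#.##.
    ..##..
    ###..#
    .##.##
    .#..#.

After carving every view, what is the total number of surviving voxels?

remaining voxels: 78

before carving: 216 voxels (6×6×6)
  1. axis=0 (YZ plane), |mask|=26  ⇒  voxels=156
  2. axis=2 (XY plane), |mask|=18  ⇒  voxels=78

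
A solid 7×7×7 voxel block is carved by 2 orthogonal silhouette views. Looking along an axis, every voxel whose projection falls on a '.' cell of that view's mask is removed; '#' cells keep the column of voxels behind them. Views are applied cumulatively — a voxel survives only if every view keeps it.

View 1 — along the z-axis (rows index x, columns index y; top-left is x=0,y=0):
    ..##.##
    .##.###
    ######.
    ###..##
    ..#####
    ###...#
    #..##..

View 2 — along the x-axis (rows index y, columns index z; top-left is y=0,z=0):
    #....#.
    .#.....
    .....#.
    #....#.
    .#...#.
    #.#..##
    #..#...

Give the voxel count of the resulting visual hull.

remaining voxels: 64

full grid |V| = 343
[1] z-view keeps 32 columns → grid now 224
[2] x-view keeps 14 columns → grid now 64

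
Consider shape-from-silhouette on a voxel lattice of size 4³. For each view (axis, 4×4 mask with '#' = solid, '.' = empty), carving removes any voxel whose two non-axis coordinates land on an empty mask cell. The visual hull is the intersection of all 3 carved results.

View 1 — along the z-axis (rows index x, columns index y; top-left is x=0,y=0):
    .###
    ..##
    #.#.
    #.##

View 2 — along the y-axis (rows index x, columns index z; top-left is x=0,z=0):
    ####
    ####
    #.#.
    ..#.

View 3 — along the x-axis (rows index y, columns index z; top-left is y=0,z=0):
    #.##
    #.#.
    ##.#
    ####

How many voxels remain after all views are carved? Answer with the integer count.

before carving: 64 voxels (4×4×4)
V1 z: intersect with XY mask (10 set) -- 40 left
V2 y: intersect with XZ mask (11 set) -- 27 left
V3 x: intersect with YZ mask (12 set) -- 21 left

21 voxels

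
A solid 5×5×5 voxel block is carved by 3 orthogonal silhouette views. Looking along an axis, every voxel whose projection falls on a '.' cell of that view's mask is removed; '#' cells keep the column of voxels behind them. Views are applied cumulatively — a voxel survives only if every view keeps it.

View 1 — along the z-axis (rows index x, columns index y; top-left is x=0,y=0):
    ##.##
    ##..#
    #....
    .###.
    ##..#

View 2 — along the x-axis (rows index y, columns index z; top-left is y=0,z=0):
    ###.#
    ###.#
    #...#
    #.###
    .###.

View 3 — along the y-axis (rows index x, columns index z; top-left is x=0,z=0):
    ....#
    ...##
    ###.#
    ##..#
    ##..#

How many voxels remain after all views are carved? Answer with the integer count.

full grid |V| = 125
  1. axis=2 (XY plane), |mask|=14  ⇒  voxels=70
  2. axis=0 (YZ plane), |mask|=17  ⇒  voxels=51
  3. axis=1 (XZ plane), |mask|=13  ⇒  voxels=24

voxel count = 24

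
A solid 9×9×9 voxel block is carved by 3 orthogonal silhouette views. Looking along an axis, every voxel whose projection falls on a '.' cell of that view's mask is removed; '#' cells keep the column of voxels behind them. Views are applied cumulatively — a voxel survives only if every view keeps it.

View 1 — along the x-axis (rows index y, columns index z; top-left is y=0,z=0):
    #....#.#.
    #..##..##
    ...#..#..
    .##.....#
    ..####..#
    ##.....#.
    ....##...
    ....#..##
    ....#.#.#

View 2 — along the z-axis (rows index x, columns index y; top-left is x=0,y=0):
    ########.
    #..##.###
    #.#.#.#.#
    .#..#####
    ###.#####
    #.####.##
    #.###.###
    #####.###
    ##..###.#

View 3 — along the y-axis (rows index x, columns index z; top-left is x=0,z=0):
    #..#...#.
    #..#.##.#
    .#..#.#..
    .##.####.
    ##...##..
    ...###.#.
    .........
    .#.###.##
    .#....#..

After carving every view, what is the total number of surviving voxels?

remaining voxels: 79

before carving: 729 voxels (9×9×9)
[1] x-view keeps 29 columns → grid now 261
[2] z-view keeps 61 columns → grid now 197
[3] y-view keeps 33 columns → grid now 79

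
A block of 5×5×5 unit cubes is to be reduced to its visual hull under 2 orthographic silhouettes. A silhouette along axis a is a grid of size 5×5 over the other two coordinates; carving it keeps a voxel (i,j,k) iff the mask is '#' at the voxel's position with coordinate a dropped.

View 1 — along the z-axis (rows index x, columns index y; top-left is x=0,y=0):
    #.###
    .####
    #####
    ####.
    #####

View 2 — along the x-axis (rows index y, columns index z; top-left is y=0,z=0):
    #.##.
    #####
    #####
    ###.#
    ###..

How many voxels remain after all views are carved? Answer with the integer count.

voxel count = 89

before carving: 125 voxels (5×5×5)
carve view 1 (along z, XY-mask fill 22/25): 110 voxels remain
carve view 2 (along x, YZ-mask fill 20/25): 89 voxels remain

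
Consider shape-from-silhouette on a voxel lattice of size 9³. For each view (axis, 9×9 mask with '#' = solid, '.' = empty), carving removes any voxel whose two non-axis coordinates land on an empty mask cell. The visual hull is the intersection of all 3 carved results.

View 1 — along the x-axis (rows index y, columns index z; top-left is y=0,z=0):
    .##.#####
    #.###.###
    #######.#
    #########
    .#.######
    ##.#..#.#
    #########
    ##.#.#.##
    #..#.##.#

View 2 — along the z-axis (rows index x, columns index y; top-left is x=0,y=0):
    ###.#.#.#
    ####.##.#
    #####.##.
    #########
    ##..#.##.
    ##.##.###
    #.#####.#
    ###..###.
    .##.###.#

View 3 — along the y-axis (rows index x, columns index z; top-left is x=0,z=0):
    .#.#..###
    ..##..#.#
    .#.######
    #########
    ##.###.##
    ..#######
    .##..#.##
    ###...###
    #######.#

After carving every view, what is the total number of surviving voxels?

before carving: 729 voxels (9×9×9)
after view 1 [x-axis, 63 of 81 cells solid] → remaining = 567
after view 2 [z-axis, 60 of 81 cells solid] → remaining = 428
after view 3 [y-axis, 58 of 81 cells solid] → remaining = 319

voxel count = 319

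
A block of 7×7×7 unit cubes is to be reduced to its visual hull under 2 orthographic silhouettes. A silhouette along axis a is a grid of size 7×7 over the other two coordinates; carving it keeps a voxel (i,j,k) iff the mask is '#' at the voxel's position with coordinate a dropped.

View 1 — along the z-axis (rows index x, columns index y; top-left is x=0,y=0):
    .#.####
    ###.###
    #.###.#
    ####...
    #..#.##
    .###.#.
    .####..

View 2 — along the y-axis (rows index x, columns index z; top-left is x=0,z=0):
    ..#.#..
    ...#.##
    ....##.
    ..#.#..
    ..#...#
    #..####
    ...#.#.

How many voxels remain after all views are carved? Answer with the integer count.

82 voxels

before carving: 343 voxels (7×7×7)
[1] z-view keeps 32 columns → grid now 224
[2] y-view keeps 18 columns → grid now 82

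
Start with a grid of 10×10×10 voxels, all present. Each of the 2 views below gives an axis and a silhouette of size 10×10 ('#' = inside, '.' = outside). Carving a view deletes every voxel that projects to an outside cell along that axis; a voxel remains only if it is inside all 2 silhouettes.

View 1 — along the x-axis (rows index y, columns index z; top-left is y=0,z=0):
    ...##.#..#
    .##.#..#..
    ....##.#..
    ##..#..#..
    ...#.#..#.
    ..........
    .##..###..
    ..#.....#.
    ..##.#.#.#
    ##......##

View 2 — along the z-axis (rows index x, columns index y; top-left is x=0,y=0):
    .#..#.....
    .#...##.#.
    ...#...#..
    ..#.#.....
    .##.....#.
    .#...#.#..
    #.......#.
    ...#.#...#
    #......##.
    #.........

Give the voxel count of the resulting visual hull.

before carving: 1000 voxels (10×10×10)
after view 1 [x-axis, 34 of 100 cells solid] → remaining = 340
after view 2 [z-axis, 25 of 100 cells solid] → remaining = 83

voxel count = 83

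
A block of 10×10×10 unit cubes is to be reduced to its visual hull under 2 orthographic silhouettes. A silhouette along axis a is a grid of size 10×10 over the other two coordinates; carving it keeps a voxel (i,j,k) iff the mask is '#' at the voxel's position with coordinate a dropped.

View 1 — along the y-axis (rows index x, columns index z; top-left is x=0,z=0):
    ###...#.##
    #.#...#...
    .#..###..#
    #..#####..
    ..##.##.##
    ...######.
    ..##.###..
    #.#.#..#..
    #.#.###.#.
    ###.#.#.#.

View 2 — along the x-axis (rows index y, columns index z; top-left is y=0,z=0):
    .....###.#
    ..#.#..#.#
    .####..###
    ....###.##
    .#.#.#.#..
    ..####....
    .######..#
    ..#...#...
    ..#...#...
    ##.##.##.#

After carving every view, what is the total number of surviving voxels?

|visual hull| = 248

initial block: 10^3 = 1000
after view 1 [y-axis, 53 of 100 cells solid] → remaining = 530
after view 2 [x-axis, 46 of 100 cells solid] → remaining = 248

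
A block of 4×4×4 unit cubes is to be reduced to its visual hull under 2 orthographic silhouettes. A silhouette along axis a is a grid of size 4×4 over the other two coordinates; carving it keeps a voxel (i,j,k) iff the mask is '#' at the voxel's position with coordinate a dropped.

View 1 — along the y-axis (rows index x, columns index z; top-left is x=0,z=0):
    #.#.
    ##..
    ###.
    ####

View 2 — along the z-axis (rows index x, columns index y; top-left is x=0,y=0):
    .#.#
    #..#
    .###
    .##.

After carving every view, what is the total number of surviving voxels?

remaining voxels: 25

full grid |V| = 64
V1 y: intersect with XZ mask (11 set) -- 44 left
V2 z: intersect with XY mask (9 set) -- 25 left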